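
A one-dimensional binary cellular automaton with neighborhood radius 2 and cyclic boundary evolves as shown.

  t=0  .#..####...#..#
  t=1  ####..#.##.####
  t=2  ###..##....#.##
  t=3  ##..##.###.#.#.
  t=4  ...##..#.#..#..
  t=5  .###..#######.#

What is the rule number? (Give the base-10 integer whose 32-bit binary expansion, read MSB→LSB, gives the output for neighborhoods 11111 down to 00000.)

  #####|#  b31=1 t=1,i=0
  ####.|#  b30=1 t=0,i=6
  ###.#|#  b29=1 t=3,i=9
  ###..|.  b28=0 t=0,i=7
  ##.##|.  b27=0 t=1,i=10
  ##.#.|.  b26=0 t=3,i=10
  ##..#|.  b25=0 t=1,i=4
  ##...|#  b24=1 t=0,i=8
  #.###|#  b23=1 t=1,i=11
  #.##.|.  b22=0 t=1,i=8
  #.#.#|.  b21=0 t=3,i=11
  #.#..|#  b20=1 t=0,i=1
  #..##|#  b19=1 t=0,i=3
  #..#.|#  b18=1 t=0,i=13
  #...#|#  b17=1 t=0,i=9
  #....|#  b16=1 t=2,i=8
  .####|.  b15=0 t=0,i=5
  .###.|.  b14=0 t=3,i=8
  .##.#|.  b13=0 t=1,i=9
  .##..|.  b12=0 t=2,i=6
  .#.##|.  b11=0 t=1,i=7
  .#.#.|#  b10=1 t=0,i=0
  .#..#|#  b9=1 t=0,i=2
  .#...|.  b8=0 t=4,i=13
  ..###|.  b7=0 t=0,i=4
  ..##.|#  b6=1 t=2,i=5
  ..#.#|#  b5=1 t=0,i=14
  ..#..|#  b4=1 t=0,i=11
  ...##|#  b3=1 t=4,i=2
  ...#.|.  b2=0 t=0,i=10
  ....#|#  b1=1 t=2,i=9
  .....|.  b0=0 t=4,i=0
  bits 11100001100111110000011001111010 = 3785295482

3785295482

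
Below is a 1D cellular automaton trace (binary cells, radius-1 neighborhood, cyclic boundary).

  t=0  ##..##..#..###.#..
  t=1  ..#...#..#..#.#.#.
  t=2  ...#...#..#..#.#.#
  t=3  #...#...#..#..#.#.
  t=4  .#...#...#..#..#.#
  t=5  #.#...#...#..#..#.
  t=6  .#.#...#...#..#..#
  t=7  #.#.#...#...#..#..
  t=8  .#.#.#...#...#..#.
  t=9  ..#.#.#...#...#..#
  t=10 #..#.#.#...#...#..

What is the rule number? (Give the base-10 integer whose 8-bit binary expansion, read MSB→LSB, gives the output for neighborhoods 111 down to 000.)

  nb ###: next=#  (t=0,i=12, bit7=1)
  nb ##.: next=.  (t=0,i=1, bit6=0)
  nb #.#: next=#  (t=0,i=14, bit5=1)
  nb #..: next=#  (t=0,i=2, bit4=1)
  nb .##: next=.  (t=0,i=0, bit3=0)
  nb .#.: next=.  (t=0,i=8, bit2=0)
  nb ..#: next=.  (t=0,i=3, bit1=0)
  nb ...: next=.  (t=1,i=0, bit0=0)
  bits 10110000 = 176

176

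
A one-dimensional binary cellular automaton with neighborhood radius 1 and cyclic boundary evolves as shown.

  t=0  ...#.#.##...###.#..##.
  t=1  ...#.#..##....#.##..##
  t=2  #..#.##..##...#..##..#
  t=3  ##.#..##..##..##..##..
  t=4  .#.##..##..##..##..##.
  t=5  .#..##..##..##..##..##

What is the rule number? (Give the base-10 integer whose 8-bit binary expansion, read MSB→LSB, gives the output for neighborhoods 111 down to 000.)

84

  nb ###: next=.  (t=0,i=13, bit7=0)
  nb ##.: next=#  (t=0,i=8, bit6=1)
  nb #.#: next=.  (t=0,i=4, bit5=0)
  nb #..: next=#  (t=0,i=9, bit4=1)
  nb .##: next=.  (t=0,i=7, bit3=0)
  nb .#.: next=#  (t=0,i=3, bit2=1)
  nb ..#: next=.  (t=0,i=2, bit1=0)
  nb ...: next=.  (t=0,i=0, bit0=0)
  bits 01010100 = 84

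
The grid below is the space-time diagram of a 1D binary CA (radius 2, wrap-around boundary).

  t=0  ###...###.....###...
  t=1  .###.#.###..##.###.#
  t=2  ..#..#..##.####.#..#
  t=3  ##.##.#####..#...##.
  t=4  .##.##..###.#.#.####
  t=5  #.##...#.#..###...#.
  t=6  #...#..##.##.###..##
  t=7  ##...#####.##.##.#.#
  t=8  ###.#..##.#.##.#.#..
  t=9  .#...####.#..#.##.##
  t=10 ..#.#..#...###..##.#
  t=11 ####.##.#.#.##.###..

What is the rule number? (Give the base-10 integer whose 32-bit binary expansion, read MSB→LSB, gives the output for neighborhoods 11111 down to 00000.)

3643565930

  [31] ##### => #  t=3,i=8
  [30] ####. => #  t=2,i=13
  [29] ###.# => .  t=1,i=3
  [28] ###.. => #  t=0,i=2
  [27] ##.## => #  t=1,i=14
  [26] ##.#. => .  t=1,i=4
  [25] ##..# => .  t=1,i=10
  [24] ##... => #  t=0,i=3
  [23] #.### => .  t=1,i=1
  [22] #.##. => .  t=3,i=0
  [21] #.#.# => #  t=1,i=5
  [20] #.#.. => .  t=2,i=16
  [19] #..## => #  t=1,i=11
  [18] #..#. => #  t=2,i=1
  [17] #...# => .  t=0,i=4
  [16] #.... => .  t=0,i=10
  [15] .#### => .  t=2,i=12
  [14] .###. => #  t=0,i=1
  [13] .##.# => #  t=1,i=13
  [12] .##.. => .  t=4,i=5
  [11] .#.## => .  t=1,i=0
  [10] .#.#. => #  t=4,i=13
  [9] .#..# => #  t=2,i=0
  [8] .#... => #  t=3,i=14
  [7] ..### => .  t=0,i=0
  [6] ..##. => #  t=1,i=12
  [5] ..#.# => #  t=5,i=7
  [4] ..#.. => .  t=2,i=2
  [3] ...## => #  t=0,i=5
  [2] ...#. => .  t=5,i=6
  [1] ....# => #  t=0,i=12
  [0] ..... => .  t=0,i=11
  bits 11011001001011000110011101101010 = 3643565930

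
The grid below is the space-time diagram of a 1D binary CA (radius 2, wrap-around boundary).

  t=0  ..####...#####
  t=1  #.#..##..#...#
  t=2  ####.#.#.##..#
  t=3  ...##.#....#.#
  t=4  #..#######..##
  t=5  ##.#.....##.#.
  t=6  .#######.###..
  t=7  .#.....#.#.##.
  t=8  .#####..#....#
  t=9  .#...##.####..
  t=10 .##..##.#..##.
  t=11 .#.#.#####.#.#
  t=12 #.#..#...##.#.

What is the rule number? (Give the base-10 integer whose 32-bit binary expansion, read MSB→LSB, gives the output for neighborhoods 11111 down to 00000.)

  ##### -> .   bit 31 = 0  t=0,i=11
  ####. -> .   bit 30 = 0  t=0,i=4
  ###.# -> #   bit 29 = 1  t=2,i=3
  ###.. -> #   bit 28 = 1  t=0,i=5
  ##.## -> .   bit 27 = 0  t=6,i=8
  ##.#. -> #   bit 26 = 1  t=1,i=1
  ##..# -> #   bit 25 = 1  t=0,i=0
  ##... -> #   bit 24 = 1  t=0,i=6
  #.### -> #   bit 23 = 1  t=6,i=9
  #.##. -> .   bit 22 = 0  t=2,i=9
  #.#.# -> .   bit 21 = 0  t=2,i=5
  #.#.. -> #   bit 20 = 1  t=1,i=2
  #..## -> .   bit 19 = 0  t=0,i=1
  #..#. -> .   bit 18 = 0  t=1,i=8
  #...# -> .   bit 17 = 0  t=0,i=7
  #.... -> #   bit 16 = 1  t=3,i=8
  .#### -> .   bit 15 = 0  t=0,i=3
  .###. -> .   bit 14 = 0  t=4,i=13
  .##.# -> #   bit 13 = 1  t=1,i=0
  .##.. -> .   bit 12 = 0  t=1,i=6
  .#.## -> .   bit 11 = 0  t=2,i=8
  .#.#. -> #   bit 10 = 1  t=2,i=6
  .#..# -> #   bit 9 = 1  t=1,i=3
  .#... -> #   bit 8 = 1  t=1,i=10
  ..### -> #   bit 7 = 1  t=0,i=2
  ..##. -> #   bit 6 = 1  t=1,i=5
  ..#.# -> .   bit 5 = 0  t=3,i=11
  ..#.. -> #   bit 4 = 1  t=1,i=9
  ...## -> .   bit 3 = 0  t=0,i=8
  ...#. -> .   bit 2 = 0  t=3,i=10
  ....# -> #   bit 1 = 1  t=3,i=9
  ..... -> #   bit 0 = 1  t=5,i=6
  bits 00110111100100010010011111010011 = 932259795

932259795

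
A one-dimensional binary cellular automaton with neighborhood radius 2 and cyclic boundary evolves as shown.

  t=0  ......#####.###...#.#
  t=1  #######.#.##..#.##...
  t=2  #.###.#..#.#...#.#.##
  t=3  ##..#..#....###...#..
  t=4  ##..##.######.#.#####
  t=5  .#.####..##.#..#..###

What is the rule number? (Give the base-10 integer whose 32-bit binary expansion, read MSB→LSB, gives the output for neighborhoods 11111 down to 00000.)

  nb #####: next=#  (t=0,i=8, bit31=1)
  nb ####.: next=.  (t=0,i=9, bit30=0)
  nb ###.#: next=#  (t=0,i=10, bit29=1)
  nb ###..: next=#  (t=0,i=14, bit28=1)
  nb ##.##: next=#  (t=0,i=11, bit27=1)
  nb ##.#.: next=.  (t=1,i=7, bit26=0)
  nb ##..#: next=.  (t=1,i=12, bit25=0)
  nb ##...: next=.  (t=0,i=15, bit24=0)
  nb #.###: next=.  (t=0,i=12, bit23=0)
  nb #.##.: next=.  (t=1,i=10, bit22=0)
  nb #.#.#: next=.  (t=1,i=8, bit21=0)
  nb #.#..: next=.  (t=0,i=20, bit20=0)
  nb #..##: next=#  (t=3,i=20, bit19=1)
  nb #..#.: next=.  (t=1,i=13, bit18=0)
  nb #...#: next=#  (t=0,i=16, bit17=1)
  nb #....: next=#  (t=0,i=1, bit16=1)
  nb .####: next=.  (t=0,i=7, bit15=0)
  nb .###.: next=.  (t=0,i=13, bit14=0)
  nb .##.#: next=#  (t=4,i=5, bit13=1)
  nb .##..: next=#  (t=1,i=11, bit12=1)
  nb .#.##: next=#  (t=1,i=9, bit11=1)
  nb .#.#.: next=.  (t=0,i=19, bit10=0)
  nb .#..#: next=#  (t=2,i=7, bit9=1)
  nb .#...: next=#  (t=0,i=0, bit8=1)
  nb ..###: next=#  (t=0,i=6, bit7=1)
  nb ..##.: next=#  (t=3,i=0, bit6=1)
  nb ..#.#: next=.  (t=0,i=18, bit5=0)
  nb ..#..: next=#  (t=3,i=4, bit4=1)
  nb ...##: next=#  (t=0,i=5, bit3=1)
  nb ...#.: next=#  (t=0,i=17, bit2=1)
  nb ....#: next=#  (t=0,i=4, bit1=1)
  nb .....: next=#  (t=0,i=2, bit0=1)
  bits 10111000000010110011101111011111 = 3087743967

3087743967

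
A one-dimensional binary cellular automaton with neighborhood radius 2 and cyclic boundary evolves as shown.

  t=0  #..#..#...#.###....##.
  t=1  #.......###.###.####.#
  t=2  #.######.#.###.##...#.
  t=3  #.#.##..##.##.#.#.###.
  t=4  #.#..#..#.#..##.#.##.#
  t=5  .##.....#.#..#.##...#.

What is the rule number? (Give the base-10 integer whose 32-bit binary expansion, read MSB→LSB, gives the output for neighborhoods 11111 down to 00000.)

  ##### -> #   bit 31 = 1  t=2,i=4
  ####. -> .   bit 30 = 0  t=1,i=18
  ###.# -> .   bit 29 = 0  t=1,i=10
  ###.. -> #   bit 28 = 1  t=0,i=14
  ##.## -> #   bit 27 = 1  t=1,i=11
  ##.#. -> #   bit 26 = 1  t=0,i=21
  ##..# -> .   bit 25 = 0  t=3,i=6
  ##... -> .   bit 24 = 0  t=0,i=15
  #.### -> #   bit 23 = 1  t=0,i=12
  #.##. -> .   bit 22 = 0  t=1,i=21
  #.#.# -> #   bit 21 = 1  t=2,i=0
  #.#.. -> #   bit 20 = 1  t=0,i=0
  #..## -> .   bit 19 = 0  t=3,i=7
  #..#. -> .   bit 18 = 0  t=0,i=2
  #...# -> #   bit 17 = 1  t=0,i=8
  #.... -> #   bit 16 = 1  t=0,i=16
  .#### -> .   bit 15 = 0  t=1,i=17
  .###. -> #   bit 14 = 1  t=0,i=13
  .##.# -> .   bit 13 = 0  t=0,i=20
  .##.. -> #   bit 12 = 1  t=1,i=0
  .#.## -> .   bit 11 = 0  t=0,i=11
  .#.#. -> .   bit 10 = 0  t=2,i=21
  .#..# -> .   bit 9 = 0  t=0,i=1
  .#... -> .   bit 8 = 0  t=0,i=7
  ..### -> .   bit 7 = 0  t=1,i=8
  ..##. -> #   bit 6 = 1  t=0,i=19
  ..#.# -> #   bit 5 = 1  t=0,i=10
  ..#.. -> .   bit 4 = 0  t=0,i=3
  ...## -> #   bit 3 = 1  t=0,i=18
  ...#. -> #   bit 2 = 1  t=0,i=9
  ....# -> #   bit 1 = 1  t=0,i=17
  ..... -> #   bit 0 = 1  t=1,i=3
  bits 10011100101100110101000001101111 = 2628997231

2628997231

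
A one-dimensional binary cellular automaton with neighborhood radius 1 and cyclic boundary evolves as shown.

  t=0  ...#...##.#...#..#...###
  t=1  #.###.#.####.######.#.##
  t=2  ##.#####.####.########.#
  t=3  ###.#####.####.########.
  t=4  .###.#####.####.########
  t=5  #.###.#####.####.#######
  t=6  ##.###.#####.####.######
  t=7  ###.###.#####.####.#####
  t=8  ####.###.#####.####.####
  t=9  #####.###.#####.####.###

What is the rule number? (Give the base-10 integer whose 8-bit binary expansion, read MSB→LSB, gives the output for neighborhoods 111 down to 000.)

  ### -> #   bit 7 = 1  t=0,i=22
  ##. -> #   bit 6 = 1  t=0,i=8
  #.# -> #   bit 5 = 1  t=0,i=9
  #.. -> #   bit 4 = 1  t=0,i=0
  .## -> .   bit 3 = 0  t=0,i=7
  .#. -> #   bit 2 = 1  t=0,i=3
  ..# -> #   bit 1 = 1  t=0,i=2
  ... -> .   bit 0 = 0  t=0,i=1
  bits 11110110 = 246

246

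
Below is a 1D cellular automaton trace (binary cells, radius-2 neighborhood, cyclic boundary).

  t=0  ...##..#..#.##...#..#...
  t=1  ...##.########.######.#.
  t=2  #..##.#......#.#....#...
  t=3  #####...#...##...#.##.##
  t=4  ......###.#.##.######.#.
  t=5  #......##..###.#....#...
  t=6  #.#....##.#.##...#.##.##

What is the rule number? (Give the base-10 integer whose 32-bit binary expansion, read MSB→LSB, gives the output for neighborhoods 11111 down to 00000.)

550468212

  #####|.  b31=0 t=1,i=8
  ####.|.  b30=0 t=1,i=12
  ###.#|#  b29=1 t=1,i=13
  ###..|.  b28=0 t=3,i=4
  ##.##|.  b27=0 t=1,i=5
  ##.#.|.  b26=0 t=1,i=21
  ##..#|.  b25=0 t=0,i=5
  ##...|.  b24=0 t=0,i=14
  #.###|#  b23=1 t=1,i=6
  #.##.|#  b22=1 t=0,i=12
  #.#.#|.  b21=0 t=4,i=10
  #.#..|.  b20=0 t=1,i=22
  #..##|#  b19=1 t=2,i=2
  #..#.|#  b18=1 t=0,i=6
  #...#|#  b17=1 t=0,i=15
  #....|#  b16=1 t=0,i=22
  .####|.  b15=0 t=1,i=7
  .###.|#  b14=1 t=4,i=7
  .##.#|#  b13=1 t=1,i=4
  .##..|#  b12=1 t=0,i=4
  .#.##|#  b11=1 t=0,i=11
  .#.#.|.  b10=0 t=2,i=14
  .#..#|#  b9=1 t=0,i=8
  .#...|.  b8=0 t=0,i=21
  ..###|.  b7=0 t=4,i=6
  ..##.|#  b6=1 t=0,i=3
  ..#.#|#  b5=1 t=0,i=10
  ..#..|#  b4=1 t=0,i=7
  ...##|.  b3=0 t=0,i=2
  ...#.|#  b2=1 t=0,i=16
  ....#|.  b1=0 t=0,i=1
  .....|.  b0=0 t=0,i=0
  bits 00100000110011110111101001110100 = 550468212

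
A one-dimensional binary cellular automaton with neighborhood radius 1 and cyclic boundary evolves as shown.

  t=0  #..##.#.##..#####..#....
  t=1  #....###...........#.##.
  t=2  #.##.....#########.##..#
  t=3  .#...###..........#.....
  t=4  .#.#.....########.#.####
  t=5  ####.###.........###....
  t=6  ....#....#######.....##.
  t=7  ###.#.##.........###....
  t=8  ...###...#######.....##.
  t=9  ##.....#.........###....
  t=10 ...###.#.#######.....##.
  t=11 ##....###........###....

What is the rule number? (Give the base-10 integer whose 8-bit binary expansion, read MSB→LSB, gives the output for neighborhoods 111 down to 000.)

  ###|.  b7=0 t=0,i=13
  ##.|.  b6=0 t=0,i=4
  #.#|#  b5=1 t=0,i=5
  #..|.  b4=0 t=0,i=1
  .##|.  b3=0 t=0,i=3
  .#.|#  b2=1 t=0,i=0
  ..#|.  b1=0 t=0,i=2
  ...|#  b0=1 t=0,i=21
  bits 00100101 = 37

37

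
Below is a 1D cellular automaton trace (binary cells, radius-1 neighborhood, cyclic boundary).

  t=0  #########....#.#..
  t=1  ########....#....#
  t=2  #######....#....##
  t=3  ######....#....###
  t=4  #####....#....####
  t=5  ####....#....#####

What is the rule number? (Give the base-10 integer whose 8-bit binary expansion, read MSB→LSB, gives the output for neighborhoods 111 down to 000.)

  ### -> #   bit 7 = 1  t=0,i=1
  ##. -> .   bit 6 = 0  t=0,i=8
  #.# -> .   bit 5 = 0  t=0,i=14
  #.. -> .   bit 4 = 0  t=0,i=9
  .## -> #   bit 3 = 1  t=0,i=0
  .#. -> .   bit 2 = 0  t=0,i=13
  ..# -> #   bit 1 = 1  t=0,i=12
  ... -> .   bit 0 = 0  t=0,i=10
  bits 10001010 = 138

138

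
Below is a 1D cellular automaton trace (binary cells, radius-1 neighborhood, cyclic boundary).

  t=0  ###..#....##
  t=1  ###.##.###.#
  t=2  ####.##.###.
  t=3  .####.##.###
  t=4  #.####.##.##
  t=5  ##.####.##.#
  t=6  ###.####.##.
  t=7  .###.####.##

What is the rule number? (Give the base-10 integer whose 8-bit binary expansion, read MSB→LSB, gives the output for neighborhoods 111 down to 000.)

231

  nb ###: next=#  (t=0,i=0, bit7=1)
  nb ##.: next=#  (t=0,i=2, bit6=1)
  nb #.#: next=#  (t=1,i=3, bit5=1)
  nb #..: next=.  (t=0,i=3, bit4=0)
  nb .##: next=.  (t=0,i=10, bit3=0)
  nb .#.: next=#  (t=0,i=5, bit2=1)
  nb ..#: next=#  (t=0,i=4, bit1=1)
  nb ...: next=#  (t=0,i=7, bit0=1)
  bits 11100111 = 231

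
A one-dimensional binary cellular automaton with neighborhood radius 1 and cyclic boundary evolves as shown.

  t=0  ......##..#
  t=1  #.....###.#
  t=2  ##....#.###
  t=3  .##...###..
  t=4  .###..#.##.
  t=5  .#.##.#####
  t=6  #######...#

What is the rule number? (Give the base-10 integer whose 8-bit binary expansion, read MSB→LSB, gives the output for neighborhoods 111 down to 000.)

  [7] ### => .  t=1,i=7
  [6] ##. => #  t=0,i=7
  [5] #.# => #  t=1,i=9
  [4] #.. => #  t=0,i=0
  [3] .## => #  t=0,i=6
  [2] .#. => #  t=0,i=10
  [1] ..# => .  t=0,i=5
  [0] ... => .  t=0,i=1
  bits 01111100 = 124

124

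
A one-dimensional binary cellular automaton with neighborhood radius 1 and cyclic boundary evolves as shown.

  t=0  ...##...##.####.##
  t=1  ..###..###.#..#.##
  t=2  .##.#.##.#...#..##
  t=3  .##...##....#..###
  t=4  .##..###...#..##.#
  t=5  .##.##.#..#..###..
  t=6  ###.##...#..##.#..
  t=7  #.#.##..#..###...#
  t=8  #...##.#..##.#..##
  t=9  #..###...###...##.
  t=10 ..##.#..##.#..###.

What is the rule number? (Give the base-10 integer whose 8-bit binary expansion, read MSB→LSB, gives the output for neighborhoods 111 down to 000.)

  ###|.  b7=0 t=0,i=12
  ##.|#  b6=1 t=0,i=4
  #.#|.  b5=0 t=0,i=10
  #..|.  b4=0 t=0,i=0
  .##|#  b3=1 t=0,i=3
  .#.|.  b2=0 t=1,i=11
  ..#|#  b1=1 t=0,i=2
  ...|.  b0=0 t=0,i=1
  bits 01001010 = 74

74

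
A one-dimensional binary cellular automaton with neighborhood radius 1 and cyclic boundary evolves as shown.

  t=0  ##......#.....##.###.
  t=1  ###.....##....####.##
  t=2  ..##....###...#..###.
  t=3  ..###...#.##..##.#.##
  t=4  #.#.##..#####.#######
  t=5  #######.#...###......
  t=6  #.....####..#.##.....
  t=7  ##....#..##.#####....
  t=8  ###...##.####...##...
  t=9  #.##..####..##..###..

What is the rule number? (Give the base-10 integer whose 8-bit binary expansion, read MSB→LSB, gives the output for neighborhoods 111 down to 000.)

  nb ###: next=.  (t=0,i=18, bit7=0)
  nb ##.: next=#  (t=0,i=1, bit6=1)
  nb #.#: next=#  (t=0,i=16, bit5=1)
  nb #..: next=#  (t=0,i=2, bit4=1)
  nb .##: next=#  (t=0,i=0, bit3=1)
  nb .#.: next=#  (t=0,i=8, bit2=1)
  nb ..#: next=.  (t=0,i=7, bit1=0)
  nb ...: next=.  (t=0,i=3, bit0=0)
  bits 01111100 = 124

124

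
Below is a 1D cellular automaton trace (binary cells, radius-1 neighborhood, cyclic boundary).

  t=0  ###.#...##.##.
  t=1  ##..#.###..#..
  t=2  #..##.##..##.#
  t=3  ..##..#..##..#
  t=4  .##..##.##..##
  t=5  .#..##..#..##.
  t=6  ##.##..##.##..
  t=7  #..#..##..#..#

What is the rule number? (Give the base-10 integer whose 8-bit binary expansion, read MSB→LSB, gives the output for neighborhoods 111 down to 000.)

143

  ### -> #   bit 7 = 1  t=0,i=1
  ##. -> .   bit 6 = 0  t=0,i=2
  #.# -> .   bit 5 = 0  t=0,i=3
  #.. -> .   bit 4 = 0  t=0,i=5
  .## -> #   bit 3 = 1  t=0,i=0
  .#. -> #   bit 2 = 1  t=0,i=4
  ..# -> #   bit 1 = 1  t=0,i=7
  ... -> #   bit 0 = 1  t=0,i=6
  bits 10001111 = 143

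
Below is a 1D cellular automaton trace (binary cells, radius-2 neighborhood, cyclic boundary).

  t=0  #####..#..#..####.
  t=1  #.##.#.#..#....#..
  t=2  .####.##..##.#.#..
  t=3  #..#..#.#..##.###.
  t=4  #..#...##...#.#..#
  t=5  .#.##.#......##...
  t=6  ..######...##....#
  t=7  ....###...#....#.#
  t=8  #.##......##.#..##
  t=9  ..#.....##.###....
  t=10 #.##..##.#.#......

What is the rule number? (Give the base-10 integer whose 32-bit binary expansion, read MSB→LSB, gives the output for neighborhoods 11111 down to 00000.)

3335531802

  ##### -> #   bit 31 = 1  t=0,i=2
  ####. -> #   bit 30 = 1  t=0,i=3
  ###.# -> .   bit 29 = 0  t=0,i=16
  ###.. -> .   bit 28 = 0  t=0,i=4
  ##.## -> .   bit 27 = 0  t=0,i=17
  ##.#. -> #   bit 26 = 1  t=1,i=4
  ##..# -> #   bit 25 = 1  t=0,i=5
  ##... -> .   bit 24 = 0  t=4,i=9
  #.### -> #   bit 23 = 1  t=0,i=0
  #.##. -> #   bit 22 = 1  t=1,i=2
  #.#.# -> .   bit 21 = 0  t=1,i=5
  #.#.. -> #   bit 20 = 1  t=1,i=7
  #..## -> .   bit 19 = 0  t=0,i=12
  #..#. -> .   bit 18 = 0  t=0,i=6
  #...# -> .   bit 17 = 0  t=2,i=17
  #.... -> .   bit 16 = 0  t=1,i=12
  .#### -> .   bit 15 = 0  t=0,i=1
  .###. -> .   bit 14 = 0  t=3,i=15
  .##.# -> #   bit 13 = 1  t=1,i=3
  .##.. -> .   bit 12 = 0  t=2,i=7
  .#.## -> #   bit 11 = 1  t=1,i=1
  .#.#. -> #   bit 10 = 1  t=1,i=6
  .#..# -> .   bit 9 = 0  t=0,i=8
  .#... -> #   bit 8 = 1  t=1,i=11
  ..### -> .   bit 7 = 0  t=0,i=13
  ..##. -> .   bit 6 = 0  t=2,i=10
  ..#.# -> .   bit 5 = 0  t=1,i=0
  ..#.. -> #   bit 4 = 1  t=0,i=7
  ...## -> #   bit 3 = 1  t=2,i=0
  ...#. -> .   bit 2 = 0  t=1,i=14
  ....# -> #   bit 1 = 1  t=1,i=13
  ..... -> .   bit 0 = 0  t=5,i=9
  bits 11000110110100000010110100011010 = 3335531802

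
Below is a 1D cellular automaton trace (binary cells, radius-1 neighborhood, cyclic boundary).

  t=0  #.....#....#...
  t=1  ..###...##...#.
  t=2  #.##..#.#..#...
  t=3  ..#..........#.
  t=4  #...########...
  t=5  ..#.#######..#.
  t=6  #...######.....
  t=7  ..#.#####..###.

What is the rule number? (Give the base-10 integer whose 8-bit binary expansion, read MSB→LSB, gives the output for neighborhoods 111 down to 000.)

  ###|#  b7=1 t=1,i=3
  ##.|.  b6=0 t=1,i=4
  #.#|.  b5=0 t=2,i=1
  #..|.  b4=0 t=0,i=1
  .##|#  b3=1 t=1,i=2
  .#.|.  b2=0 t=0,i=0
  ..#|.  b1=0 t=0,i=5
  ...|#  b0=1 t=0,i=2
  bits 10001001 = 137

137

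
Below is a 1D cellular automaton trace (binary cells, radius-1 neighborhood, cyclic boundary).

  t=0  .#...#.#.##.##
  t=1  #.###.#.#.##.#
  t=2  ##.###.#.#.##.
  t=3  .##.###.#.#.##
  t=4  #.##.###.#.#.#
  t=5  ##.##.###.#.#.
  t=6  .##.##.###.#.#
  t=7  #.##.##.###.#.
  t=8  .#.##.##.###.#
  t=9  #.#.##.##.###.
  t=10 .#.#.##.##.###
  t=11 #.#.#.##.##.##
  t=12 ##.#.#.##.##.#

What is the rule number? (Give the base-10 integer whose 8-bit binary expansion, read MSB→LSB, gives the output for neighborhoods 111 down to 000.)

243

  nb ###: next=#  (t=1,i=3, bit7=1)
  nb ##.: next=#  (t=0,i=10, bit6=1)
  nb #.#: next=#  (t=0,i=0, bit5=1)
  nb #..: next=#  (t=0,i=2, bit4=1)
  nb .##: next=.  (t=0,i=9, bit3=0)
  nb .#.: next=.  (t=0,i=1, bit2=0)
  nb ..#: next=#  (t=0,i=4, bit1=1)
  nb ...: next=#  (t=0,i=3, bit0=1)
  bits 11110011 = 243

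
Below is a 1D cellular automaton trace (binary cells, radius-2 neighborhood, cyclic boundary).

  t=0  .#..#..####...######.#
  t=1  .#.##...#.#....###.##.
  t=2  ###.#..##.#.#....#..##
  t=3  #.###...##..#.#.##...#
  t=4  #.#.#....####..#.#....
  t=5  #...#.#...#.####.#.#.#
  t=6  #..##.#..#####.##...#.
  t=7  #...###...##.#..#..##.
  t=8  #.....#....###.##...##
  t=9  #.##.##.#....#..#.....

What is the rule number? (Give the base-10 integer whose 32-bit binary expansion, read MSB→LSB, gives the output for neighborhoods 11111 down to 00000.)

3063265333

  #####|#  b31=1 t=0,i=16
  ####.|.  b30=0 t=0,i=9
  ###.#|#  b29=1 t=0,i=19
  ###..|#  b28=1 t=0,i=10
  ##.##|.  b27=0 t=1,i=18
  ##.#.|#  b26=1 t=0,i=20
  ##..#|#  b25=1 t=1,i=21
  ##...|.  b24=0 t=0,i=11
  #.###|#  b23=1 t=3,i=2
  #.##.|.  b22=0 t=1,i=3
  #.#.#|.  b21=0 t=0,i=21
  #.#..|#  b20=1 t=0,i=1
  #..##|.  b19=0 t=0,i=6
  #..#.|#  b18=1 t=0,i=3
  #...#|.  b17=0 t=0,i=12
  #....|#  b16=1 t=1,i=12
  .####|#  b15=1 t=0,i=8
  .###.|.  b14=0 t=1,i=16
  .##.#|#  b13=1 t=2,i=8
  .##..|#  b12=1 t=1,i=4
  .#.##|#  b11=1 t=1,i=2
  .#.#.|.  b10=0 t=0,i=0
  .#..#|.  b9=0 t=0,i=2
  .#...|.  b8=0 t=1,i=11
  ..###|.  b7=0 t=0,i=7
  ..##.|.  b6=0 t=2,i=7
  ..#.#|#  b5=1 t=1,i=1
  ..#..|#  b4=1 t=0,i=4
  ...##|.  b3=0 t=0,i=13
  ...#.|#  b2=1 t=1,i=7
  ....#|.  b1=0 t=1,i=13
  .....|#  b0=1 t=8,i=3
  bits 10110110100101011011100000110101 = 3063265333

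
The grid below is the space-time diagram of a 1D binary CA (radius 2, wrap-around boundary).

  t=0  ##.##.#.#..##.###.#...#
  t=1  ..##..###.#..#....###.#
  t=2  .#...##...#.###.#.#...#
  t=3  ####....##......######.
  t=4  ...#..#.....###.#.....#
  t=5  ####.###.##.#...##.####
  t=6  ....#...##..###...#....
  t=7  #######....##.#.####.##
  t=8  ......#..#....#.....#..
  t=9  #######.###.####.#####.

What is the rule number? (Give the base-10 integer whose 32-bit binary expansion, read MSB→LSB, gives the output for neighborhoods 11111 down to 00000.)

410912151

  ##### -> .   bit 31 = 0  t=3,i=18
  ####. -> .   bit 30 = 0  t=3,i=2
  ###.# -> .   bit 29 = 0  t=0,i=1
  ###.. -> #   bit 28 = 1  t=3,i=3
  ##.## -> #   bit 27 = 1  t=0,i=2
  ##.#. -> .   bit 26 = 0  t=0,i=5
  ##..# -> .   bit 25 = 0  t=1,i=4
  ##... -> .   bit 24 = 0  t=2,i=7
  #.### -> .   bit 23 = 0  t=0,i=14
  #.##. -> #   bit 22 = 1  t=0,i=3
  #.#.# -> #   bit 21 = 1  t=0,i=6
  #.#.. -> #   bit 20 = 1  t=0,i=8
  #..## -> #   bit 19 = 1  t=0,i=10
  #..#. -> #   bit 18 = 1  t=1,i=12
  #...# -> #   bit 17 = 1  t=0,i=20
  #.... -> .   bit 16 = 0  t=1,i=15
  .#### -> .   bit 15 = 0  t=3,i=1
  .###. -> .   bit 14 = 0  t=0,i=0
  .##.# -> .   bit 13 = 0  t=0,i=4
  .##.. -> .   bit 12 = 0  t=1,i=3
  .#.## -> .   bit 11 = 0  t=2,i=11
  .#.#. -> #   bit 10 = 1  t=0,i=7
  .#..# -> .   bit 9 = 0  t=0,i=9
  .#... -> #   bit 8 = 1  t=0,i=19
  ..### -> #   bit 7 = 1  t=0,i=22
  ..##. -> .   bit 6 = 0  t=0,i=11
  ..#.# -> .   bit 5 = 0  t=2,i=10
  ..#.. -> #   bit 4 = 1  t=1,i=13
  ...## -> .   bit 3 = 0  t=0,i=21
  ...#. -> #   bit 2 = 1  t=2,i=9
  ....# -> #   bit 1 = 1  t=1,i=16
  ..... -> #   bit 0 = 1  t=3,i=12
  bits 00011000011111100000010110010111 = 410912151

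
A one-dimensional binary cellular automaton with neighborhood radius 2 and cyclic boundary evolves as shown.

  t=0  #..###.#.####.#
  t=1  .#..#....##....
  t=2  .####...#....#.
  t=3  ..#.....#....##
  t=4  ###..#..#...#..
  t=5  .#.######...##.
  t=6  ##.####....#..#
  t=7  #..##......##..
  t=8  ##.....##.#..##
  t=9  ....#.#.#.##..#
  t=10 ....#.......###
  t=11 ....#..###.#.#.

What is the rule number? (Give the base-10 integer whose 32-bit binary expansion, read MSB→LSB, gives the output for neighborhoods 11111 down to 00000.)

2190795321

  ##### -> #   bit 31 = 1  t=5,i=5
  ####. -> .   bit 30 = 0  t=0,i=11
  ###.# -> .   bit 29 = 0  t=0,i=5
  ###.. -> .   bit 28 = 0  t=2,i=4
  ##.## -> .   bit 27 = 0  t=0,i=13
  ##.#. -> .   bit 26 = 0  t=0,i=6
  ##..# -> #   bit 25 = 1  t=0,i=1
  ##... -> .   bit 24 = 0  t=1,i=11
  #.### -> #   bit 23 = 1  t=0,i=9
  #.##. -> .   bit 22 = 0  t=0,i=14
  #.#.# -> .   bit 21 = 0  t=0,i=7
  #.#.. -> #   bit 20 = 1  t=8,i=10
  #..## -> .   bit 19 = 0  t=0,i=2
  #..#. -> #   bit 18 = 1  t=1,i=3
  #...# -> .   bit 17 = 0  t=2,i=6
  #.... -> .   bit 16 = 0  t=1,i=6
  .#### -> #   bit 15 = 1  t=0,i=10
  .###. -> #   bit 14 = 1  t=0,i=4
  .##.# -> #   bit 13 = 1  t=8,i=8
  .##.. -> .   bit 12 = 0  t=0,i=0
  .#.## -> .   bit 11 = 0  t=0,i=8
  .#.#. -> .   bit 10 = 0  t=9,i=5
  .#..# -> #   bit 9 = 1  t=1,i=2
  .#... -> .   bit 8 = 0  t=1,i=5
  ..### -> .   bit 7 = 0  t=0,i=3
  ..##. -> .   bit 6 = 0  t=1,i=9
  ..#.# -> #   bit 5 = 1  t=5,i=1
  ..#.. -> #   bit 4 = 1  t=1,i=1
  ...## -> #   bit 3 = 1  t=1,i=8
  ...#. -> .   bit 2 = 0  t=1,i=0
  ....# -> .   bit 1 = 0  t=1,i=7
  ..... -> #   bit 0 = 1  t=1,i=13
  bits 10000010100101001110001000111001 = 2190795321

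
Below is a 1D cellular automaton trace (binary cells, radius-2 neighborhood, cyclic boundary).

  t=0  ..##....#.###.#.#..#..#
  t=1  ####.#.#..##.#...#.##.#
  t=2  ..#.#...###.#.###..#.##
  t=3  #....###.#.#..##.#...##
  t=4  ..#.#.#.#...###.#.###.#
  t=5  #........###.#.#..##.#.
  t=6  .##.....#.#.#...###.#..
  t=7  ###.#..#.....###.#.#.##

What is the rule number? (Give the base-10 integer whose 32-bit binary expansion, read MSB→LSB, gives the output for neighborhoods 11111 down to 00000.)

  ##### -> .   bit 31 = 0  t=1,i=1
  ####. -> #   bit 30 = 1  t=1,i=2
  ###.# -> .   bit 29 = 0  t=0,i=12
  ###.. -> .   bit 28 = 0  t=2,i=16
  ##.## -> #   bit 27 = 1  t=1,i=21
  ##.#. -> #   bit 26 = 1  t=0,i=13
  ##..# -> #   bit 25 = 1  t=2,i=0
  ##... -> .   bit 24 = 0  t=0,i=4
  #.### -> #   bit 23 = 1  t=0,i=10
  #.##. -> #   bit 22 = 1  t=1,i=19
  #.#.# -> .   bit 21 = 0  t=0,i=14
  #.#.. -> .   bit 20 = 0  t=0,i=16
  #..## -> #   bit 19 = 1  t=0,i=1
  #..#. -> .   bit 18 = 0  t=0,i=18
  #...# -> #   bit 17 = 1  t=1,i=15
  #.... -> #   bit 16 = 1  t=0,i=5
  .#### -> .   bit 15 = 0  t=1,i=0
  .###. -> #   bit 14 = 1  t=0,i=11
  .##.# -> .   bit 13 = 0  t=1,i=11
  .##.. -> #   bit 12 = 1  t=0,i=3
  .#.## -> .   bit 11 = 0  t=0,i=9
  .#.#. -> .   bit 10 = 0  t=0,i=15
  .#..# -> #   bit 9 = 1  t=0,i=0
  .#... -> #   bit 8 = 1  t=1,i=14
  ..### -> .   bit 7 = 0  t=2,i=8
  ..##. -> #   bit 6 = 1  t=0,i=2
  ..#.# -> .   bit 5 = 0  t=0,i=8
  ..#.. -> #   bit 4 = 1  t=0,i=19
  ...## -> #   bit 3 = 1  t=2,i=7
  ...#. -> #   bit 2 = 1  t=0,i=7
  ....# -> .   bit 1 = 0  t=0,i=6
  ..... -> .   bit 0 = 0  t=5,i=3
  bits 01001110110010110101001101011100 = 1321947996

1321947996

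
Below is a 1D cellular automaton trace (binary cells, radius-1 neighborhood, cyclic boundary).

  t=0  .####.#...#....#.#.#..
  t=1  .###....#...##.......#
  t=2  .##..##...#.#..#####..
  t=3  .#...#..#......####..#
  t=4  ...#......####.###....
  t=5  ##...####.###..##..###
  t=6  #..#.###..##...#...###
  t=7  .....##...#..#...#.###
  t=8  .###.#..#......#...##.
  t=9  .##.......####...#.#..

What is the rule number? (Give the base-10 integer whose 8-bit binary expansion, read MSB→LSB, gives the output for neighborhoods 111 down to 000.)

137

  ### -> #   bit 7 = 1  t=0,i=2
  ##. -> .   bit 6 = 0  t=0,i=4
  #.# -> .   bit 5 = 0  t=0,i=5
  #.. -> .   bit 4 = 0  t=0,i=7
  .## -> #   bit 3 = 1  t=0,i=1
  .#. -> .   bit 2 = 0  t=0,i=6
  ..# -> .   bit 1 = 0  t=0,i=0
  ... -> #   bit 0 = 1  t=0,i=8
  bits 10001001 = 137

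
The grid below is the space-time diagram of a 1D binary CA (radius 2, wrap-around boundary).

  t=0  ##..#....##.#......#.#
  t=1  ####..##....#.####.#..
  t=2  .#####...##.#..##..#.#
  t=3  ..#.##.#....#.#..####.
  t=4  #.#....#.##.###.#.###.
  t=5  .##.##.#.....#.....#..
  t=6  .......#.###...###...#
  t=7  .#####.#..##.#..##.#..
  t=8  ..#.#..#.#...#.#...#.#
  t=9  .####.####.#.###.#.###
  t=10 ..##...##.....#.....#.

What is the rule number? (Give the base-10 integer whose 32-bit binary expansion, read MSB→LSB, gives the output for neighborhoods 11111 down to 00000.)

1377813539

  [31] ##### => .  t=2,i=3
  [30] ####. => #  t=1,i=2
  [29] ###.# => .  t=1,i=17
  [28] ###.. => #  t=0,i=1
  [27] ##.## => .  t=4,i=11
  [26] ##.#. => .  t=0,i=11
  [25] ##..# => #  t=0,i=2
  [24] ##... => .  t=1,i=8
  [23] #.### => .  t=0,i=21
  [22] #.##. => .  t=3,i=4
  [21] #.#.# => .  t=2,i=21
  [20] #.#.. => #  t=0,i=12
  [19] #..## => #  t=1,i=5
  [18] #..#. => #  t=0,i=3
  [17] #...# => #  t=2,i=7
  [16] #.... => #  t=0,i=6
  [15] .#### => #  t=1,i=1
  [14] .###. => #  t=0,i=0
  [13] .##.# => .  t=0,i=10
  [12] .##.. => .  t=1,i=7
  [11] .#.## => .  t=0,i=20
  [10] .#.#. => #  t=2,i=20
  [9] .#..# => .  t=1,i=20
  [8] .#... => .  t=0,i=5
  [7] ..### => .  t=1,i=0
  [6] ..##. => .  t=0,i=9
  [5] ..#.# => #  t=0,i=19
  [4] ..#.. => .  t=0,i=4
  [3] ...## => .  t=0,i=8
  [2] ...#. => .  t=0,i=18
  [1] ....# => #  t=0,i=7
  [0] ..... => #  t=0,i=15
  bits 01010010000111111100010000100011 = 1377813539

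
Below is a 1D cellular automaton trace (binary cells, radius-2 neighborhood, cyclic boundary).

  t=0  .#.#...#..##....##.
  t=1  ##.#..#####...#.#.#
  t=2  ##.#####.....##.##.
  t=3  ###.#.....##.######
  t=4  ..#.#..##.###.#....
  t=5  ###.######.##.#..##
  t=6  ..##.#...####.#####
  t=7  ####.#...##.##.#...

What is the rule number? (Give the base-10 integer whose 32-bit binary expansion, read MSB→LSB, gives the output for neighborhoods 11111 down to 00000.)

  #####|.  b31=0 t=1,i=8
  ####.|.  b30=0 t=1,i=9
  ###.#|#  b29=1 t=1,i=1
  ###..|.  b28=0 t=1,i=10
  ##.##|#  b27=1 t=2,i=2
  ##.#.|.  b26=0 t=1,i=2
  ##..#|#  b25=1 t=0,i=18
  ##...|.  b24=0 t=0,i=12
  #.###|.  b23=0 t=1,i=18
  #.##.|#  b22=1 t=2,i=0
  #.#.#|#  b21=1 t=1,i=16
  #.#..|#  b20=1 t=0,i=3
  #..##|#  b19=1 t=0,i=9
  #..#.|#  b18=1 t=0,i=0
  #...#|.  b17=0 t=0,i=5
  #....|.  b16=0 t=0,i=13
  .####|#  b15=1 t=1,i=7
  .###.|#  b14=1 t=1,i=0
  .##.#|#  b13=1 t=2,i=1
  .##..|.  b12=0 t=0,i=11
  .#.##|#  b11=1 t=1,i=17
  .#.#.|.  b10=0 t=0,i=2
  .#..#|#  b9=1 t=0,i=8
  .#...|.  b8=0 t=0,i=4
  ..###|#  b7=1 t=1,i=6
  ..##.|#  b6=1 t=0,i=10
  ..#.#|#  b5=1 t=0,i=1
  ..#..|#  b4=1 t=0,i=7
  ...##|.  b3=0 t=0,i=15
  ...#.|#  b2=1 t=0,i=6
  ....#|#  b1=1 t=0,i=14
  .....|#  b0=1 t=2,i=10
  bits 00101010011111001110101011110111 = 712829687

712829687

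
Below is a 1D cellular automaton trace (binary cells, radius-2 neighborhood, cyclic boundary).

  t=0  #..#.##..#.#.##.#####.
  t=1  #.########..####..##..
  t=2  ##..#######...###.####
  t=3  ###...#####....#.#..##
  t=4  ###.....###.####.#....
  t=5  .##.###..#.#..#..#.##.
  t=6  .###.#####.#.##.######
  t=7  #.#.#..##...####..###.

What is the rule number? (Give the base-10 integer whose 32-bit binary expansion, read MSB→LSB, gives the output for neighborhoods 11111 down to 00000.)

3663034487

  [31] ##### => #  t=0,i=18
  [30] ####. => #  t=0,i=19
  [29] ###.# => .  t=0,i=20
  [28] ###.. => #  t=1,i=9
  [27] ##.## => #  t=0,i=15
  [26] ##.#. => .  t=0,i=21
  [25] ##..# => #  t=0,i=7
  [24] ##... => .  t=2,i=11
  [23] #.### => .  t=0,i=16
  [22] #.##. => #  t=0,i=5
  [21] #.#.# => .  t=0,i=11
  [20] #.#.. => #  t=0,i=0
  [19] #..## => .  t=1,i=11
  [18] #..#. => #  t=0,i=2
  [17] #...# => .  t=2,i=12
  [16] #.... => #  t=3,i=12
  [15] .#### => .  t=0,i=17
  [14] .###. => #  t=2,i=15
  [13] .##.# => #  t=0,i=14
  [12] .##.. => #  t=0,i=6
  [11] .#.## => #  t=0,i=4
  [10] .#.#. => .  t=0,i=10
  [9] .#..# => .  t=0,i=1
  [8] .#... => .  t=4,i=18
  [7] ..### => .  t=1,i=12
  [6] ..##. => #  t=1,i=18
  [5] ..#.# => #  t=0,i=3
  [4] ..#.. => #  t=5,i=14
  [3] ...## => .  t=2,i=13
  [2] ...#. => #  t=3,i=14
  [1] ....# => #  t=3,i=13
  [0] ..... => #  t=4,i=5
  bits 11011010010101010111100001110111 = 3663034487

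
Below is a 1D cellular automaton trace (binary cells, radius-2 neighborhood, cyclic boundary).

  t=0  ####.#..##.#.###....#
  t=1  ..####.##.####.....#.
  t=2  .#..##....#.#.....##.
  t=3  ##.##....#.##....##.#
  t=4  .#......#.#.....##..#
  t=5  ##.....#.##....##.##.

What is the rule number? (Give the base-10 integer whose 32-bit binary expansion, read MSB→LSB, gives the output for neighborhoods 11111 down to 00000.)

  #####|.  b31=0 t=0,i=1
  ####.|#  b30=1 t=0,i=2
  ###.#|#  b29=1 t=0,i=3
  ###..|.  b28=0 t=0,i=15
  ##.##|.  b27=0 t=1,i=6
  ##.#.|#  b26=1 t=0,i=4
  ##..#|#  b25=1 t=2,i=20
  ##...|.  b24=0 t=0,i=16
  #.###|#  b23=1 t=0,i=13
  #.##.|.  b22=0 t=1,i=7
  #.#.#|#  b21=1 t=0,i=11
  #.#..|#  b20=1 t=0,i=5
  #..##|#  b19=1 t=0,i=7
  #..#.|#  b18=1 t=2,i=0
  #...#|.  b17=0 t=1,i=0
  #....|.  b16=0 t=0,i=17
  .####|.  b15=0 t=0,i=0
  .###.|.  b14=0 t=0,i=14
  .##.#|.  b13=0 t=0,i=9
  .##..|.  b12=0 t=2,i=5
  .#.##|#  b11=1 t=0,i=12
  .#.#.|#  b10=1 t=2,i=11
  .#..#|.  b9=0 t=0,i=6
  .#...|.  b8=0 t=1,i=20
  ..###|.  b7=0 t=0,i=20
  ..##.|#  b6=1 t=0,i=8
  ..#.#|.  b5=0 t=2,i=10
  ..#..|#  b4=1 t=1,i=19
  ...##|#  b3=1 t=0,i=19
  ...#.|#  b2=1 t=1,i=18
  ....#|.  b1=0 t=0,i=18
  .....|.  b0=0 t=1,i=16
  bits 01100110101111000000110001011100 = 1723599964

1723599964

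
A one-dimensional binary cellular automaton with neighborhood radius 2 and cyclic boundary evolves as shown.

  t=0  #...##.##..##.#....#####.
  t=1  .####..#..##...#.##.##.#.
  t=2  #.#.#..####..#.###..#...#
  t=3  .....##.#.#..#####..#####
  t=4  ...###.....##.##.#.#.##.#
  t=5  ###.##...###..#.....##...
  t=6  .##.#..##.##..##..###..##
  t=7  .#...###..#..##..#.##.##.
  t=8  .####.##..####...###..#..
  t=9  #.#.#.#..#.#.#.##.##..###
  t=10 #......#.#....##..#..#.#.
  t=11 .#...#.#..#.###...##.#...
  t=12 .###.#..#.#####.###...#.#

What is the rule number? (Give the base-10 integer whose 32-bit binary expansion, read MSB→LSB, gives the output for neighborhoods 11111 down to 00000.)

2966080378

  nb #####: next=#  (t=0,i=21, bit31=1)
  nb ####.: next=.  (t=0,i=22, bit30=0)
  nb ###.#: next=#  (t=0,i=23, bit29=1)
  nb ###..: next=#  (t=1,i=4, bit28=1)
  nb ##.##: next=.  (t=0,i=6, bit27=0)
  nb ##.#.: next=.  (t=0,i=13, bit26=0)
  nb ##..#: next=.  (t=0,i=9, bit25=0)
  nb ##...: next=.  (t=1,i=12, bit24=0)
  nb #.###: next=#  (t=2,i=15, bit23=1)
  nb #.##.: next=#  (t=0,i=7, bit22=1)
  nb #.#.#: next=.  (t=2,i=2, bit21=0)
  nb #.#..: next=.  (t=0,i=0, bit20=0)
  nb #..##: next=#  (t=0,i=10, bit19=1)
  nb #..#.: next=.  (t=1,i=6, bit18=0)
  nb #...#: next=#  (t=0,i=2, bit17=1)
  nb #....: next=.  (t=0,i=16, bit16=0)
  nb .####: next=#  (t=0,i=20, bit15=1)
  nb .###.: next=#  (t=2,i=16, bit14=1)
  nb .##.#: next=.  (t=0,i=5, bit13=0)
  nb .##..: next=.  (t=0,i=8, bit12=0)
  nb .#.##: next=#  (t=1,i=16, bit11=1)
  nb .#.#.: next=.  (t=2,i=3, bit10=0)
  nb .#..#: next=#  (t=1,i=8, bit9=1)
  nb .#...: next=#  (t=0,i=1, bit8=1)
  nb ..###: next=.  (t=0,i=19, bit7=0)
  nb ..##.: next=#  (t=0,i=4, bit6=1)
  nb ..#.#: next=#  (t=1,i=15, bit5=1)
  nb ..#..: next=#  (t=1,i=7, bit4=1)
  nb ...##: next=#  (t=0,i=3, bit3=1)
  nb ...#.: next=.  (t=1,i=14, bit2=0)
  nb ....#: next=#  (t=0,i=17, bit1=1)
  nb .....: next=.  (t=3,i=2, bit0=0)
  bits 10110000110010101100101101111010 = 2966080378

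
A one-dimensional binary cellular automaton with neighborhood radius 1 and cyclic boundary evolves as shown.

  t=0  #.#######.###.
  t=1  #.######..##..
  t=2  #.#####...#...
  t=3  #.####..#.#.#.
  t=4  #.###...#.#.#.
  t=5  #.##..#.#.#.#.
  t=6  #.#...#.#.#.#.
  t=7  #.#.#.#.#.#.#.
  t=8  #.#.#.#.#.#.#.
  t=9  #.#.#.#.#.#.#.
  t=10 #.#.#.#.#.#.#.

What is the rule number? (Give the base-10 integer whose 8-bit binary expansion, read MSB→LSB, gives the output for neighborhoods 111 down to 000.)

141

  [7] ### => #  t=0,i=3
  [6] ##. => .  t=0,i=8
  [5] #.# => .  t=0,i=1
  [4] #.. => .  t=1,i=8
  [3] .## => #  t=0,i=2
  [2] .#. => #  t=0,i=0
  [1] ..# => .  t=1,i=9
  [0] ... => #  t=2,i=8
  bits 10001101 = 141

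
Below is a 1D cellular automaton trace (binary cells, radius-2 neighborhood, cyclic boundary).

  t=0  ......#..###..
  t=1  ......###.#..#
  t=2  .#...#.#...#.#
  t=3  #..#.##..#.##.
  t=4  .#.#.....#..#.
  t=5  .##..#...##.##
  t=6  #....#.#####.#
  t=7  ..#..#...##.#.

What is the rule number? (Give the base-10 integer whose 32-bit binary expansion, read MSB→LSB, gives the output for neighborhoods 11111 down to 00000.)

  [31] ##### => #  t=6,i=9
  [30] ####. => #  t=6,i=10
  [29] ###.# => .  t=1,i=8
  [28] ###.. => .  t=0,i=11
  [27] ##.## => #  t=5,i=0
  [26] ##.#. => .  t=1,i=9
  [25] ##..# => .  t=3,i=7
  [24] ##... => .  t=0,i=12
  [23] #.### => .  t=6,i=7
  [22] #.##. => .  t=3,i=5
  [21] #.#.# => .  t=2,i=13
  [20] #.#.. => .  t=1,i=10
  [19] #..## => #  t=0,i=8
  [18] #..#. => .  t=1,i=12
  [17] #...# => #  t=2,i=3
  [16] #.... => #  t=0,i=13
  [15] .#### => .  t=6,i=8
  [14] .###. => #  t=0,i=10
  [13] .##.# => #  t=3,i=12
  [12] .##.. => .  t=3,i=6
  [11] .#.## => .  t=3,i=4
  [10] .#.#. => #  t=2,i=0
  [9] .#..# => #  t=0,i=7
  [8] .#... => .  t=1,i=0
  [7] ..### => .  t=0,i=9
  [6] ..##. => #  t=5,i=9
  [5] ..#.# => #  t=2,i=5
  [4] ..#.. => #  t=0,i=6
  [3] ...## => #  t=1,i=5
  [2] ...#. => .  t=0,i=5
  [1] ....# => .  t=0,i=4
  [0] ..... => .  t=0,i=0
  bits 11001000000010110110011001111000 = 3356190328

3356190328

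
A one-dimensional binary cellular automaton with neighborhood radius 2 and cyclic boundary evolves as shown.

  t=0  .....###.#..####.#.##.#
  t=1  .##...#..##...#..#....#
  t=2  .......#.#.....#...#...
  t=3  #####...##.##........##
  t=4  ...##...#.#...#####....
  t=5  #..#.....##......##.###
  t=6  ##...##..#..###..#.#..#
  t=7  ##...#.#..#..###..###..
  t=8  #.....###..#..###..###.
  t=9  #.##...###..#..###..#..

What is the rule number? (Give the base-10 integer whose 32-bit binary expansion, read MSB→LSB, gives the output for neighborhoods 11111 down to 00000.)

  #####|.  b31=0 t=3,i=0
  ####.|#  b30=1 t=0,i=14
  ###.#|.  b29=0 t=0,i=7
  ###..|#  b28=1 t=3,i=4
  ##.##|#  b27=1 t=3,i=10
  ##.#.|.  b26=0 t=0,i=8
  ##..#|#  b25=1 t=5,i=1
  ##...|.  b24=0 t=1,i=3
  #.###|.  b23=0 t=5,i=20
  #.##.|.  b22=0 t=0,i=19
  #.#.#|#  b21=1 t=0,i=17
  #.#..|#  b20=1 t=0,i=9
  #..##|.  b19=0 t=0,i=11
  #..#.|.  b18=0 t=1,i=16
  #...#|.  b17=0 t=1,i=4
  #....|#  b16=1 t=0,i=1
  .####|.  b15=0 t=0,i=13
  .###.|#  b14=1 t=0,i=6
  .##.#|.  b13=0 t=0,i=20
  .##..|.  b12=0 t=1,i=2
  .#.##|.  b11=0 t=0,i=18
  .#.#.|#  b10=1 t=2,i=8
  .#..#|#  b9=1 t=0,i=10
  .#...|.  b8=0 t=0,i=0
  ..###|.  b7=0 t=0,i=5
  ..##.|#  b6=1 t=1,i=9
  ..#.#|.  b5=0 t=1,i=22
  ..#..|.  b4=0 t=1,i=6
  ...##|.  b3=0 t=0,i=4
  ...#.|.  b2=0 t=1,i=5
  ....#|.  b1=0 t=0,i=3
  .....|#  b0=1 t=0,i=2
  bits 01011010001100010100011001000001 = 1513178689

1513178689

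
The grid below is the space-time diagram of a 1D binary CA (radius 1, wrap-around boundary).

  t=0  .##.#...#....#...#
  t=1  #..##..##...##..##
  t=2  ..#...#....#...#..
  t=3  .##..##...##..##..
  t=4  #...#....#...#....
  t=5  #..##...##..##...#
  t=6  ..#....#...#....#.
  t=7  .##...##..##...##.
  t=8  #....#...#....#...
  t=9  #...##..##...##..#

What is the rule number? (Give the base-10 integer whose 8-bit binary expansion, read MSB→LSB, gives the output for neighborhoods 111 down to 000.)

38

  ### -> .   bit 7 = 0  t=1,i=17
  ##. -> .   bit 6 = 0  t=0,i=2
  #.# -> #   bit 5 = 1  t=0,i=0
  #.. -> .   bit 4 = 0  t=0,i=5
  .## -> .   bit 3 = 0  t=0,i=1
  .#. -> #   bit 2 = 1  t=0,i=4
  ..# -> #   bit 1 = 1  t=0,i=7
  ... -> .   bit 0 = 0  t=0,i=6
  bits 00100110 = 38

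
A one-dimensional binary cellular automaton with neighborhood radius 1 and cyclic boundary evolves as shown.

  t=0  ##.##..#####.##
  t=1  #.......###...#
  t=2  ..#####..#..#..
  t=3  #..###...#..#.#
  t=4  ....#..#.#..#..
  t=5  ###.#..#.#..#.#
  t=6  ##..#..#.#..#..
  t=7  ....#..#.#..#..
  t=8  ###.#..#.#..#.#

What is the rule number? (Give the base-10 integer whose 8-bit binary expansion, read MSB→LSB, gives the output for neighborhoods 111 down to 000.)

133

  nb ###: next=#  (t=0,i=0, bit7=1)
  nb ##.: next=.  (t=0,i=1, bit6=0)
  nb #.#: next=.  (t=0,i=2, bit5=0)
  nb #..: next=.  (t=0,i=5, bit4=0)
  nb .##: next=.  (t=0,i=3, bit3=0)
  nb .#.: next=#  (t=2,i=9, bit2=1)
  nb ..#: next=.  (t=0,i=6, bit1=0)
  nb ...: next=#  (t=1,i=2, bit0=1)
  bits 10000101 = 133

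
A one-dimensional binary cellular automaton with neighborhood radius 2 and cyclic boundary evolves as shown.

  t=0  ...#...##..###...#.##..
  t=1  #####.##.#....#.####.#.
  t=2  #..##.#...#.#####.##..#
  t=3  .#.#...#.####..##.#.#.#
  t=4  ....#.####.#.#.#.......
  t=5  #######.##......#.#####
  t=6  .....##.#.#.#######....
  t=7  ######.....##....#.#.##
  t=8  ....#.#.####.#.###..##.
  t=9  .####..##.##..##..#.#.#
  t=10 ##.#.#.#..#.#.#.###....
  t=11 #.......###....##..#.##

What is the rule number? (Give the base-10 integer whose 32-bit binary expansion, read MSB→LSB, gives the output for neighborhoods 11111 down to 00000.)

1673792383

  [31] ##### => .  t=1,i=2
  [30] ####. => #  t=1,i=3
  [29] ###.# => #  t=1,i=4
  [28] ###.. => .  t=0,i=13
  [27] ##.## => .  t=1,i=5
  [26] ##.#. => .  t=1,i=8
  [25] ##..# => #  t=0,i=9
  [24] ##... => #  t=0,i=14
  [23] #.### => #  t=1,i=0
  [22] #.##. => #  t=0,i=19
  [21] #.#.# => .  t=1,i=21
  [20] #.#.. => .  t=1,i=9
  [19] #..## => .  t=0,i=10
  [18] #..#. => #  t=9,i=17
  [17] #...# => .  t=0,i=5
  [16] #.... => .  t=0,i=22
  [15] .#### => .  t=1,i=1
  [14] .###. => .  t=0,i=12
  [13] .##.# => .  t=1,i=7
  [12] .##.. => .  t=0,i=8
  [11] .#.## => #  t=0,i=18
  [10] .#.#. => .  t=3,i=0
  [9] .#..# => #  t=10,i=8
  [8] .#... => #  t=0,i=4
  [7] ..### => .  t=0,i=11
  [6] ..##. => #  t=0,i=7
  [5] ..#.# => #  t=0,i=17
  [4] ..#.. => #  t=0,i=3
  [3] ...## => #  t=0,i=6
  [2] ...#. => #  t=0,i=2
  [1] ....# => #  t=0,i=1
  [0] ..... => #  t=0,i=0
  bits 01100011110001000000101101111111 = 1673792383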